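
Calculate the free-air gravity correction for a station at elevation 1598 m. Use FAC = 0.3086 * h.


FAC = 0.3086 * h
= 0.3086 * 1598
= 493.1428 mGal

493.1428


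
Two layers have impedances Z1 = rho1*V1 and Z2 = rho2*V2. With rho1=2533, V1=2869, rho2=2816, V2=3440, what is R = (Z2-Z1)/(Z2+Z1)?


Z1 = 2533 * 2869 = 7267177
Z2 = 2816 * 3440 = 9687040
R = (9687040 - 7267177) / (9687040 + 7267177) = 2419863 / 16954217 = 0.1427

0.1427


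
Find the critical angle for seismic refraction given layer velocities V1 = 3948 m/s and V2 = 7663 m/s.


V1/V2 = 3948/7663 = 0.515203
theta_c = arcsin(0.515203) = 31.011 degrees

31.011


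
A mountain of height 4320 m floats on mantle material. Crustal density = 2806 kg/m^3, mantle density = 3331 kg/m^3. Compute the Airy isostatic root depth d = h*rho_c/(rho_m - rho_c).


rho_m - rho_c = 3331 - 2806 = 525
d = 4320 * 2806 / 525
= 12121920 / 525
= 23089.37 m

23089.37


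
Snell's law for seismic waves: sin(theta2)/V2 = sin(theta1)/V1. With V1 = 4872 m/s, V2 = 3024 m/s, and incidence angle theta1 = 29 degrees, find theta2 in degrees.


sin(theta1) = sin(29 deg) = 0.48481
sin(theta2) = V2/V1 * sin(theta1) = 3024/4872 * 0.48481 = 0.300916
theta2 = arcsin(0.300916) = 17.5126 degrees

17.5126


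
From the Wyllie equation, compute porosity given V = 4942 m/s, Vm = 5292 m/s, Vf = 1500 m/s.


1/V - 1/Vm = 1/4942 - 1/5292 = 1.338e-05
1/Vf - 1/Vm = 1/1500 - 1/5292 = 0.0004777
phi = 1.338e-05 / 0.0004777 = 0.028

0.028


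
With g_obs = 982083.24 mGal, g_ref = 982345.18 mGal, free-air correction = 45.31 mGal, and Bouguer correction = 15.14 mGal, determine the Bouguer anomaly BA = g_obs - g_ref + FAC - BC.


BA = g_obs - g_ref + FAC - BC
= 982083.24 - 982345.18 + 45.31 - 15.14
= -231.77 mGal

-231.77


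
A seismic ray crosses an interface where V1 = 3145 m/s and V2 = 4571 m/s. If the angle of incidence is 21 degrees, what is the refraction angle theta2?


sin(theta1) = sin(21 deg) = 0.358368
sin(theta2) = V2/V1 * sin(theta1) = 4571/3145 * 0.358368 = 0.520858
theta2 = arcsin(0.520858) = 31.3899 degrees

31.3899


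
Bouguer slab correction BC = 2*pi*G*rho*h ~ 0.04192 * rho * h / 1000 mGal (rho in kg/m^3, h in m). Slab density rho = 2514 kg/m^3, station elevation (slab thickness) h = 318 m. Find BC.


BC = 0.04192 * rho * h / 1000
= 0.04192 * 2514 * 318 / 1000
= 33.513 mGal

33.513


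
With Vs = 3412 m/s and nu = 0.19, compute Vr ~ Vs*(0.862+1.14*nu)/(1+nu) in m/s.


Numerator factor = 0.862 + 1.14*0.19 = 1.0786
Denominator = 1 + 0.19 = 1.19
Vr = 3412 * 1.0786 / 1.19 = 3092.59 m/s

3092.59


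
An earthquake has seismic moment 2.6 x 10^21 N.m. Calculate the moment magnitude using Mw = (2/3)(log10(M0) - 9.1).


log10(M0) = log10(2.6 x 10^21) = 21.415
Mw = 2/3 * (21.415 - 9.1)
= 2/3 * 12.315
= 8.21

8.21


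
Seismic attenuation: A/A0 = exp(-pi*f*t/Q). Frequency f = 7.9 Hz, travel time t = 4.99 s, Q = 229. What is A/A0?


pi*f*t/Q = pi*7.9*4.99/229 = 0.540807
A/A0 = exp(-0.540807) = 0.582278

0.582278


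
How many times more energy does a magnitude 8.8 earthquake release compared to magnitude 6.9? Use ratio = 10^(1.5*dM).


M2 - M1 = 8.8 - 6.9 = 1.9
1.5 * 1.9 = 2.85
ratio = 10^2.85 = 707.95

707.95


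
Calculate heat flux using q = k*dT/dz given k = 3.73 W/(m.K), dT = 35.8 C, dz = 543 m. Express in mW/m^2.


q = k * dT / dz * 1000
= 3.73 * 35.8 / 543 * 1000
= 0.245919 * 1000
= 245.919 mW/m^2

245.919


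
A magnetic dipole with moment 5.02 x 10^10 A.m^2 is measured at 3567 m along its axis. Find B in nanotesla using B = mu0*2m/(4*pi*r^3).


m = 5.02 x 10^10 = 50200000000 A.m^2
2m = 100400000000 A.m^2
r^3 = 3567^3 = 45384685263
B = (4pi*10^-7) * 100400000000 / (4*pi * 45384685263) * 1e9
= 126166.360968 / 570320775230.9 * 1e9
= 221.22 nT

221.22


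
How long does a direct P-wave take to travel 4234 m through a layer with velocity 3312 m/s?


t = x / V
= 4234 / 3312
= 1.2784 s

1.2784


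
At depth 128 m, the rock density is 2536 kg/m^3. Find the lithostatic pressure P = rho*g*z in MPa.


P = rho * g * z / 1e6
= 2536 * 9.81 * 128 / 1e6
= 3184404.48 / 1e6
= 3.1844 MPa

3.1844


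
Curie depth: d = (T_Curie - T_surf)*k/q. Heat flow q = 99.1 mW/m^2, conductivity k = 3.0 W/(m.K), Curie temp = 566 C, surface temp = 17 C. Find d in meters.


T_Curie - T_surf = 566 - 17 = 549 C
Convert q to W/m^2: 99.1 mW/m^2 = 0.0991 W/m^2
d = 549 * 3.0 / 0.0991 = 16619.58 m

16619.58


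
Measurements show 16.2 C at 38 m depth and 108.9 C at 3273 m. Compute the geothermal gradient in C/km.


dT = 108.9 - 16.2 = 92.7 C
dz = 3273 - 38 = 3235 m
gradient = dT/dz * 1000 = 92.7/3235 * 1000 = 28.6553 C/km

28.6553


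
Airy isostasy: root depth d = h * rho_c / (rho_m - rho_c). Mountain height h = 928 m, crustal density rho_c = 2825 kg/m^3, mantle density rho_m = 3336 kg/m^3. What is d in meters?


rho_m - rho_c = 3336 - 2825 = 511
d = 928 * 2825 / 511
= 2621600 / 511
= 5130.33 m

5130.33


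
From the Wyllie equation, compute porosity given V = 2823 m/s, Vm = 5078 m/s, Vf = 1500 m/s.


1/V - 1/Vm = 1/2823 - 1/5078 = 0.00015731
1/Vf - 1/Vm = 1/1500 - 1/5078 = 0.00046974
phi = 0.00015731 / 0.00046974 = 0.3349

0.3349


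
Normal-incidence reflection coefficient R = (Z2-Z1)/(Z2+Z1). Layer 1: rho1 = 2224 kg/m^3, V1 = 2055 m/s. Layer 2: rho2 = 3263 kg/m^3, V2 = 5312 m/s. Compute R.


Z1 = 2224 * 2055 = 4570320
Z2 = 3263 * 5312 = 17333056
R = (17333056 - 4570320) / (17333056 + 4570320) = 12762736 / 21903376 = 0.5827

0.5827


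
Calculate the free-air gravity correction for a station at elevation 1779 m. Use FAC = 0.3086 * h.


FAC = 0.3086 * h
= 0.3086 * 1779
= 548.9994 mGal

548.9994


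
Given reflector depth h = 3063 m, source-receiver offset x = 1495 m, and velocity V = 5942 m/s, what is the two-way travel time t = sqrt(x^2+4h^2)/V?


x^2 + 4h^2 = 1495^2 + 4*3063^2 = 2235025 + 37527876 = 39762901
sqrt(39762901) = 6305.7831
t = 6305.7831 / 5942 = 1.0612 s

1.0612


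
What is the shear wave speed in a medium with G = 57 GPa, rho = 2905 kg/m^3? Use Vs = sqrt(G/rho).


Convert G to Pa: G = 57e9 Pa
Compute G/rho = 57e9 / 2905 = 19621342.5129
Vs = sqrt(19621342.5129) = 4429.6 m/s

4429.6


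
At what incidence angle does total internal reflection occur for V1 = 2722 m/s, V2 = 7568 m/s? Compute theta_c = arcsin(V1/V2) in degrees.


V1/V2 = 2722/7568 = 0.359672
theta_c = arcsin(0.359672) = 21.0801 degrees

21.0801


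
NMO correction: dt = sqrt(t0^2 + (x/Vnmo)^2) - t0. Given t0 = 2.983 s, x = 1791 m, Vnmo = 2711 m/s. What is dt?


x/Vnmo = 1791/2711 = 0.660642
(x/Vnmo)^2 = 0.436448
t0^2 = 8.898289
sqrt(8.898289 + 0.436448) = 3.05528
dt = 3.05528 - 2.983 = 0.07228

0.07228


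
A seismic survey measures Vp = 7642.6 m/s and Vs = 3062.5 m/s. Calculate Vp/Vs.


Vp/Vs = 7642.6 / 3062.5
= 2.4955

2.4955


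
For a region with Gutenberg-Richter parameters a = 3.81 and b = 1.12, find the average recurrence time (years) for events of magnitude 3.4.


log10(N) = 3.81 - 1.12*3.4 = 0.002
N = 10^0.002 = 1.004616
T = 1/N = 1/1.004616 = 0.9954 years

0.9954


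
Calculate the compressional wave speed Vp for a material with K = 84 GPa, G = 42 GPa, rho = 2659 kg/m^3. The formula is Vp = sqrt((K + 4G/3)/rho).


First compute the effective modulus:
K + 4G/3 = 84e9 + 4*42e9/3 = 140000000000.0 Pa
Then divide by density:
140000000000.0 / 2659 = 52651372.6965 Pa/(kg/m^3)
Take the square root:
Vp = sqrt(52651372.6965) = 7256.13 m/s

7256.13


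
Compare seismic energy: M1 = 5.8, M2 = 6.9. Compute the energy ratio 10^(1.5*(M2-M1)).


M2 - M1 = 6.9 - 5.8 = 1.1
1.5 * 1.1 = 1.65
ratio = 10^1.65 = 44.67

44.67


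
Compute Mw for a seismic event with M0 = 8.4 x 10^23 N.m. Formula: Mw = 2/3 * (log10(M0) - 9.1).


log10(M0) = log10(8.4 x 10^23) = 23.9243
Mw = 2/3 * (23.9243 - 9.1)
= 2/3 * 14.8243
= 9.88

9.88


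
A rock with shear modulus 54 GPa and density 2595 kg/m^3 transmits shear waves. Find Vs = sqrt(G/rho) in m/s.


Convert G to Pa: G = 54e9 Pa
Compute G/rho = 54e9 / 2595 = 20809248.5549
Vs = sqrt(20809248.5549) = 4561.72 m/s

4561.72


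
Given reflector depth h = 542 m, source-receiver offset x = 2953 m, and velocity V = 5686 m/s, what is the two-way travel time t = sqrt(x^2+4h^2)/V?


x^2 + 4h^2 = 2953^2 + 4*542^2 = 8720209 + 1175056 = 9895265
sqrt(9895265) = 3145.674
t = 3145.674 / 5686 = 0.5532 s

0.5532


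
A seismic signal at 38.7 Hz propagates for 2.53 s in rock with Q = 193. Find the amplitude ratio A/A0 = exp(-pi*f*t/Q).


pi*f*t/Q = pi*38.7*2.53/193 = 1.593764
A/A0 = exp(-1.593764) = 0.203159

0.203159


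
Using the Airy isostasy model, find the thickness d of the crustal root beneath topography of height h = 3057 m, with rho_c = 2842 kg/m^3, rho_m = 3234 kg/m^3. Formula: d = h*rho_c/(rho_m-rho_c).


rho_m - rho_c = 3234 - 2842 = 392
d = 3057 * 2842 / 392
= 8687994 / 392
= 22163.25 m

22163.25


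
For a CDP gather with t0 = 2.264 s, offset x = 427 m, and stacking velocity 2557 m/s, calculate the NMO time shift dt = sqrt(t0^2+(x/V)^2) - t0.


x/Vnmo = 427/2557 = 0.166993
(x/Vnmo)^2 = 0.027887
t0^2 = 5.125696
sqrt(5.125696 + 0.027887) = 2.27015
dt = 2.27015 - 2.264 = 0.00615

0.00615


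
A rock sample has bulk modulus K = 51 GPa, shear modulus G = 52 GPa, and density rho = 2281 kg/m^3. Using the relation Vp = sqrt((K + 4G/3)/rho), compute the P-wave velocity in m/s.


First compute the effective modulus:
K + 4G/3 = 51e9 + 4*52e9/3 = 120333333333.33 Pa
Then divide by density:
120333333333.33 / 2281 = 52754639.7779 Pa/(kg/m^3)
Take the square root:
Vp = sqrt(52754639.7779) = 7263.24 m/s

7263.24


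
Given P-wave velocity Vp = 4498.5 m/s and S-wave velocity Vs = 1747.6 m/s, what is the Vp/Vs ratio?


Vp/Vs = 4498.5 / 1747.6
= 2.5741

2.5741


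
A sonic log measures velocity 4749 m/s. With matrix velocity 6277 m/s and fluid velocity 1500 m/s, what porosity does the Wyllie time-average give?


1/V - 1/Vm = 1/4749 - 1/6277 = 5.126e-05
1/Vf - 1/Vm = 1/1500 - 1/6277 = 0.00050735
phi = 5.126e-05 / 0.00050735 = 0.101

0.101


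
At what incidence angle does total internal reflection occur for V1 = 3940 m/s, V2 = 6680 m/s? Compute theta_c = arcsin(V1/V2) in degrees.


V1/V2 = 3940/6680 = 0.58982
theta_c = arcsin(0.58982) = 36.1443 degrees

36.1443


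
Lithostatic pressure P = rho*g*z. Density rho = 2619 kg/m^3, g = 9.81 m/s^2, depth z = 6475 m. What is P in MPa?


P = rho * g * z / 1e6
= 2619 * 9.81 * 6475 / 1e6
= 166358225.25 / 1e6
= 166.3582 MPa

166.3582


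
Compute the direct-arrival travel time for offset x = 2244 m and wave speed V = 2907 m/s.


t = x / V
= 2244 / 2907
= 0.7719 s

0.7719


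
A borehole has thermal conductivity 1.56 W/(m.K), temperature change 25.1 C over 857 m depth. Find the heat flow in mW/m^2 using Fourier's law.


q = k * dT / dz * 1000
= 1.56 * 25.1 / 857 * 1000
= 0.04569 * 1000
= 45.6896 mW/m^2

45.6896


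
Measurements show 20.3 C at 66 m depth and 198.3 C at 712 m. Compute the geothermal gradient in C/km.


dT = 198.3 - 20.3 = 178.0 C
dz = 712 - 66 = 646 m
gradient = dT/dz * 1000 = 178.0/646 * 1000 = 275.5418 C/km

275.5418


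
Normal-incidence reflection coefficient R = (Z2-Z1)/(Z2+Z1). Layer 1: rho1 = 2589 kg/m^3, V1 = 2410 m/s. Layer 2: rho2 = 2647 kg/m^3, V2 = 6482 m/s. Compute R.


Z1 = 2589 * 2410 = 6239490
Z2 = 2647 * 6482 = 17157854
R = (17157854 - 6239490) / (17157854 + 6239490) = 10918364 / 23397344 = 0.4666

0.4666


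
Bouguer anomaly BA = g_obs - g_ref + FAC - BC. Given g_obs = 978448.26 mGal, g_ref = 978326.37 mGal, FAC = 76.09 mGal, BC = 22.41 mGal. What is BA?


BA = g_obs - g_ref + FAC - BC
= 978448.26 - 978326.37 + 76.09 - 22.41
= 175.57 mGal

175.57


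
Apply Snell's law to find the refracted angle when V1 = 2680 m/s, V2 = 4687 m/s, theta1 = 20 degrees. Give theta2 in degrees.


sin(theta1) = sin(20 deg) = 0.34202
sin(theta2) = V2/V1 * sin(theta1) = 4687/2680 * 0.34202 = 0.598152
theta2 = arcsin(0.598152) = 36.7377 degrees

36.7377


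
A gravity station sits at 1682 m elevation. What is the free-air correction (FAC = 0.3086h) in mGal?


FAC = 0.3086 * h
= 0.3086 * 1682
= 519.0652 mGal

519.0652


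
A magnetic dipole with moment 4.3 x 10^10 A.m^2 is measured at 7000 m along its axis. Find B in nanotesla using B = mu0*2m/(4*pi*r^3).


m = 4.3 x 10^10 = 43000000000 A.m^2
2m = 86000000000 A.m^2
r^3 = 7000^3 = 343000000000
B = (4pi*10^-7) * 86000000000 / (4*pi * 343000000000) * 1e9
= 108070.787283 / 4310265120725.2 * 1e9
= 25.0729 nT

25.0729


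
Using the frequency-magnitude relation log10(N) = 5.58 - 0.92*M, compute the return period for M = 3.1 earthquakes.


log10(N) = 5.58 - 0.92*3.1 = 2.728
N = 10^2.728 = 534.564359
T = 1/N = 1/534.564359 = 0.0019 years

0.0019


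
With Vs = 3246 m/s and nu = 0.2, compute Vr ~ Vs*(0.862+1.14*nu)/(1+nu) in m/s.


Numerator factor = 0.862 + 1.14*0.2 = 1.09
Denominator = 1 + 0.2 = 1.2
Vr = 3246 * 1.09 / 1.2 = 2948.45 m/s

2948.45


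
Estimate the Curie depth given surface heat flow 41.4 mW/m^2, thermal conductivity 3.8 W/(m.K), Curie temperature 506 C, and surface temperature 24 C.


T_Curie - T_surf = 506 - 24 = 482 C
Convert q to W/m^2: 41.4 mW/m^2 = 0.0414 W/m^2
d = 482 * 3.8 / 0.0414 = 44241.55 m

44241.55


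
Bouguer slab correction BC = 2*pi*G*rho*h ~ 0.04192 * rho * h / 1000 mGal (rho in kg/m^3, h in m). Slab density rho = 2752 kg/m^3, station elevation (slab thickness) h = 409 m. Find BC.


BC = 0.04192 * rho * h / 1000
= 0.04192 * 2752 * 409 / 1000
= 47.1838 mGal

47.1838


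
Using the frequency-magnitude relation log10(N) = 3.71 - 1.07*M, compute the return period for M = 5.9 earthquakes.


log10(N) = 3.71 - 1.07*5.9 = -2.603
N = 10^-2.603 = 0.002495
T = 1/N = 1/0.002495 = 400.8667 years

400.8667


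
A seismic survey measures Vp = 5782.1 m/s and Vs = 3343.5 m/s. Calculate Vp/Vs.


Vp/Vs = 5782.1 / 3343.5
= 1.7294

1.7294


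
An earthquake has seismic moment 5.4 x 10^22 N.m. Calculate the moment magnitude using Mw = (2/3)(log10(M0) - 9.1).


log10(M0) = log10(5.4 x 10^22) = 22.7324
Mw = 2/3 * (22.7324 - 9.1)
= 2/3 * 13.6324
= 9.09

9.09


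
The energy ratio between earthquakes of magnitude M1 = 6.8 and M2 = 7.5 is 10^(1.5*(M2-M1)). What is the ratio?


M2 - M1 = 7.5 - 6.8 = 0.7
1.5 * 0.7 = 1.05
ratio = 10^1.05 = 11.22

11.22


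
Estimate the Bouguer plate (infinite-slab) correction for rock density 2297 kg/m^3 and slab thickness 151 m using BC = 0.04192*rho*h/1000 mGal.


BC = 0.04192 * rho * h / 1000
= 0.04192 * 2297 * 151 / 1000
= 14.5398 mGal

14.5398


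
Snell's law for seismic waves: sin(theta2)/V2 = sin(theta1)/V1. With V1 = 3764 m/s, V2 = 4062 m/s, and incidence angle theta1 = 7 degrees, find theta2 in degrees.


sin(theta1) = sin(7 deg) = 0.121869
sin(theta2) = V2/V1 * sin(theta1) = 4062/3764 * 0.121869 = 0.131518
theta2 = arcsin(0.131518) = 7.5573 degrees

7.5573


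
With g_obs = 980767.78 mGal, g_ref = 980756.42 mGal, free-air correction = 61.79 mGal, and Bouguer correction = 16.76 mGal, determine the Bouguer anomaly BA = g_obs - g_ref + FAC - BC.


BA = g_obs - g_ref + FAC - BC
= 980767.78 - 980756.42 + 61.79 - 16.76
= 56.39 mGal

56.39


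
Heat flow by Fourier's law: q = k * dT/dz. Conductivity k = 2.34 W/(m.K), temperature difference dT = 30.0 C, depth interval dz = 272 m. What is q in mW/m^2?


q = k * dT / dz * 1000
= 2.34 * 30.0 / 272 * 1000
= 0.258088 * 1000
= 258.0882 mW/m^2

258.0882


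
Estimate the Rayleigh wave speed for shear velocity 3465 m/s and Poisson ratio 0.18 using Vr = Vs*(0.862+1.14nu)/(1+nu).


Numerator factor = 0.862 + 1.14*0.18 = 1.0672
Denominator = 1 + 0.18 = 1.18
Vr = 3465 * 1.0672 / 1.18 = 3133.77 m/s

3133.77


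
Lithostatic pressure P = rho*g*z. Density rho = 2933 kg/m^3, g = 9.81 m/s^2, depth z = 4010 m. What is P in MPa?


P = rho * g * z / 1e6
= 2933 * 9.81 * 4010 / 1e6
= 115378647.3 / 1e6
= 115.3786 MPa

115.3786


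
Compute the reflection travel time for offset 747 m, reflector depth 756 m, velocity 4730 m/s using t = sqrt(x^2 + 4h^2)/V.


x^2 + 4h^2 = 747^2 + 4*756^2 = 558009 + 2286144 = 2844153
sqrt(2844153) = 1686.4617
t = 1686.4617 / 4730 = 0.3565 s

0.3565


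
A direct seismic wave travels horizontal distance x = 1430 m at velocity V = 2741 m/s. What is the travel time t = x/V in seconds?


t = x / V
= 1430 / 2741
= 0.5217 s

0.5217


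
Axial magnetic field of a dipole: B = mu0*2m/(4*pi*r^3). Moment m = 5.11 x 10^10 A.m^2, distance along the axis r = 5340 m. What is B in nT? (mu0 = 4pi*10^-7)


m = 5.11 x 10^10 = 51100000000 A.m^2
2m = 102200000000 A.m^2
r^3 = 5340^3 = 152273304000
B = (4pi*10^-7) * 102200000000 / (4*pi * 152273304000) * 1e9
= 128428.307679 / 1913522772736.98 * 1e9
= 67.1162 nT

67.1162


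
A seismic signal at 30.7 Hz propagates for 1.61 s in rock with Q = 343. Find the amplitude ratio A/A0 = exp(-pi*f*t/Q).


pi*f*t/Q = pi*30.7*1.61/343 = 0.45271
A/A0 = exp(-0.45271) = 0.635903

0.635903


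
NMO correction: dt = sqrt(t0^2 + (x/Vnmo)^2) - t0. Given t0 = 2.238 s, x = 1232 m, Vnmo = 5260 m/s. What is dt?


x/Vnmo = 1232/5260 = 0.234221
(x/Vnmo)^2 = 0.054859
t0^2 = 5.008644
sqrt(5.008644 + 0.054859) = 2.250223
dt = 2.250223 - 2.238 = 0.012223

0.012223


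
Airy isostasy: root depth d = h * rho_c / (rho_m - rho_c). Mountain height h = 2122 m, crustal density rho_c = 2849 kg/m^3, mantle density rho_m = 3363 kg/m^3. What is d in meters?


rho_m - rho_c = 3363 - 2849 = 514
d = 2122 * 2849 / 514
= 6045578 / 514
= 11761.82 m

11761.82


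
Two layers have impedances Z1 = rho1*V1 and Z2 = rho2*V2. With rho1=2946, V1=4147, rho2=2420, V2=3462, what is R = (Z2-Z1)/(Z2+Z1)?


Z1 = 2946 * 4147 = 12217062
Z2 = 2420 * 3462 = 8378040
R = (8378040 - 12217062) / (8378040 + 12217062) = -3839022 / 20595102 = -0.1864

-0.1864


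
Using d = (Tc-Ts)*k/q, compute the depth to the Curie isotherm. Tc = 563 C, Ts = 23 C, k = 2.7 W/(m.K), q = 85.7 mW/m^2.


T_Curie - T_surf = 563 - 23 = 540 C
Convert q to W/m^2: 85.7 mW/m^2 = 0.0857 W/m^2
d = 540 * 2.7 / 0.0857 = 17012.84 m

17012.84


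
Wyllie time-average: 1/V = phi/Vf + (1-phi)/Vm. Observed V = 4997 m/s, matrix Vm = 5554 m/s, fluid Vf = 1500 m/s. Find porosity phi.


1/V - 1/Vm = 1/4997 - 1/5554 = 2.007e-05
1/Vf - 1/Vm = 1/1500 - 1/5554 = 0.00048662
phi = 2.007e-05 / 0.00048662 = 0.0412

0.0412


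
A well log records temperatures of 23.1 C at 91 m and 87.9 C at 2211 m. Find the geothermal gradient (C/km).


dT = 87.9 - 23.1 = 64.8 C
dz = 2211 - 91 = 2120 m
gradient = dT/dz * 1000 = 64.8/2120 * 1000 = 30.566 C/km

30.566


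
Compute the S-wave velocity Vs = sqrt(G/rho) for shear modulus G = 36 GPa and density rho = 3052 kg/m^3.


Convert G to Pa: G = 36e9 Pa
Compute G/rho = 36e9 / 3052 = 11795543.9056
Vs = sqrt(11795543.9056) = 3434.46 m/s

3434.46


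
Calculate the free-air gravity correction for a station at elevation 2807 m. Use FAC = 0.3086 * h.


FAC = 0.3086 * h
= 0.3086 * 2807
= 866.2402 mGal

866.2402


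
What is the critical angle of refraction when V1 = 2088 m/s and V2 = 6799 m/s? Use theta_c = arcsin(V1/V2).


V1/V2 = 2088/6799 = 0.307104
theta_c = arcsin(0.307104) = 17.8848 degrees

17.8848


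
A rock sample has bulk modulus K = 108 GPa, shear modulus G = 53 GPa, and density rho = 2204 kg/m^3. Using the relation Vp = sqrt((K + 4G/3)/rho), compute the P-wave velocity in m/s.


First compute the effective modulus:
K + 4G/3 = 108e9 + 4*53e9/3 = 178666666666.67 Pa
Then divide by density:
178666666666.67 / 2204 = 81064730.7925 Pa/(kg/m^3)
Take the square root:
Vp = sqrt(81064730.7925) = 9003.6 m/s

9003.6


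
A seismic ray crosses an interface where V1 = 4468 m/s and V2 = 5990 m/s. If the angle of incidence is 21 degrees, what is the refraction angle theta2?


sin(theta1) = sin(21 deg) = 0.358368
sin(theta2) = V2/V1 * sin(theta1) = 5990/4468 * 0.358368 = 0.480444
theta2 = arcsin(0.480444) = 28.7144 degrees

28.7144


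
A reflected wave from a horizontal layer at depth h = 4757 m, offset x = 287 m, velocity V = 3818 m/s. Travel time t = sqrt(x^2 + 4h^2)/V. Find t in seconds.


x^2 + 4h^2 = 287^2 + 4*4757^2 = 82369 + 90516196 = 90598565
sqrt(90598565) = 9518.3278
t = 9518.3278 / 3818 = 2.493 s

2.493


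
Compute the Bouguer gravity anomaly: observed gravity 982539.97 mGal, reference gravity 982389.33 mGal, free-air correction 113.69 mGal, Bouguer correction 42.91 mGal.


BA = g_obs - g_ref + FAC - BC
= 982539.97 - 982389.33 + 113.69 - 42.91
= 221.42 mGal

221.42


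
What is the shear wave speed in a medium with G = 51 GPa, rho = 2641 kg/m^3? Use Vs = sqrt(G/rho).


Convert G to Pa: G = 51e9 Pa
Compute G/rho = 51e9 / 2641 = 19310867.0958
Vs = sqrt(19310867.0958) = 4394.41 m/s

4394.41


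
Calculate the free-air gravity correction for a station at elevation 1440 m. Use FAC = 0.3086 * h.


FAC = 0.3086 * h
= 0.3086 * 1440
= 444.384 mGal

444.384


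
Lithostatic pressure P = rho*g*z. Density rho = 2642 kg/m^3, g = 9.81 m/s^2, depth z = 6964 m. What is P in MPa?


P = rho * g * z / 1e6
= 2642 * 9.81 * 6964 / 1e6
= 180493091.28 / 1e6
= 180.4931 MPa

180.4931


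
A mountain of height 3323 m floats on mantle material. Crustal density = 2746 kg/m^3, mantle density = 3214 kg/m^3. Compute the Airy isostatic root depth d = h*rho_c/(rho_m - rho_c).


rho_m - rho_c = 3214 - 2746 = 468
d = 3323 * 2746 / 468
= 9124958 / 468
= 19497.77 m

19497.77


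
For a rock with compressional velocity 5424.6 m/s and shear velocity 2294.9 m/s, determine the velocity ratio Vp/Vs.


Vp/Vs = 5424.6 / 2294.9
= 2.3638

2.3638


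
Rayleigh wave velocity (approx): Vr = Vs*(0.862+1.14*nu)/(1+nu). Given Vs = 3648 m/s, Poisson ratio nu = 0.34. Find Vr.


Numerator factor = 0.862 + 1.14*0.34 = 1.2496
Denominator = 1 + 0.34 = 1.34
Vr = 3648 * 1.2496 / 1.34 = 3401.9 m/s

3401.9


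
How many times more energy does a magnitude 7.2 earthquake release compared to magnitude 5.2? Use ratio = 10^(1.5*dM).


M2 - M1 = 7.2 - 5.2 = 2.0
1.5 * 2.0 = 3.0
ratio = 10^3.0 = 1000.0

1000.0


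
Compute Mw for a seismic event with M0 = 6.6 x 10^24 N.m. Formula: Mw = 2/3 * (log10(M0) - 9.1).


log10(M0) = log10(6.6 x 10^24) = 24.8195
Mw = 2/3 * (24.8195 - 9.1)
= 2/3 * 15.7195
= 10.48

10.48


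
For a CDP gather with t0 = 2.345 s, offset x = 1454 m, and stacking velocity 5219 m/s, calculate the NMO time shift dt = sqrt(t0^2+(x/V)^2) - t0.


x/Vnmo = 1454/5219 = 0.278597
(x/Vnmo)^2 = 0.077617
t0^2 = 5.499025
sqrt(5.499025 + 0.077617) = 2.361491
dt = 2.361491 - 2.345 = 0.016491

0.016491


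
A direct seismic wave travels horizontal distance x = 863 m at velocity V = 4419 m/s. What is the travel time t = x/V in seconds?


t = x / V
= 863 / 4419
= 0.1953 s

0.1953


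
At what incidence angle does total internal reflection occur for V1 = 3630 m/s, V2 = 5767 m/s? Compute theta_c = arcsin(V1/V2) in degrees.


V1/V2 = 3630/5767 = 0.629443
theta_c = arcsin(0.629443) = 39.0091 degrees

39.0091


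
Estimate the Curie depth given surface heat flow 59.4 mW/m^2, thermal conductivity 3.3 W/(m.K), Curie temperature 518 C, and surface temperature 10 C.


T_Curie - T_surf = 518 - 10 = 508 C
Convert q to W/m^2: 59.4 mW/m^2 = 0.0594 W/m^2
d = 508 * 3.3 / 0.0594 = 28222.22 m

28222.22


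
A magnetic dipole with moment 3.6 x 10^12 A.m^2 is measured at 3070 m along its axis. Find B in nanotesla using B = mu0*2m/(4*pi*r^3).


m = 3.6 x 10^12 = 3600000000000 A.m^2
2m = 7200000000000 A.m^2
r^3 = 3070^3 = 28934443000
B = (4pi*10^-7) * 7200000000000 / (4*pi * 28934443000) * 1e9
= 9047786.842339 / 363600934258.05 * 1e9
= 24883.8383 nT

24883.8383


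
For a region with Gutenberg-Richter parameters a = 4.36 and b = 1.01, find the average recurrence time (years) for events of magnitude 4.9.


log10(N) = 4.36 - 1.01*4.9 = -0.589
N = 10^-0.589 = 0.257632
T = 1/N = 1/0.257632 = 3.8815 years

3.8815


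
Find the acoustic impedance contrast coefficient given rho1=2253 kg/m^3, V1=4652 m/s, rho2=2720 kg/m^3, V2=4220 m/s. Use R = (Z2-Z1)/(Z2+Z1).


Z1 = 2253 * 4652 = 10480956
Z2 = 2720 * 4220 = 11478400
R = (11478400 - 10480956) / (11478400 + 10480956) = 997444 / 21959356 = 0.0454

0.0454


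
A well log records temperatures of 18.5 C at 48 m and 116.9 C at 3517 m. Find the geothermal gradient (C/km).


dT = 116.9 - 18.5 = 98.4 C
dz = 3517 - 48 = 3469 m
gradient = dT/dz * 1000 = 98.4/3469 * 1000 = 28.3655 C/km

28.3655


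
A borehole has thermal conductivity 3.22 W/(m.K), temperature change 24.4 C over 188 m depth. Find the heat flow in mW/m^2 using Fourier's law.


q = k * dT / dz * 1000
= 3.22 * 24.4 / 188 * 1000
= 0.417915 * 1000
= 417.9149 mW/m^2

417.9149


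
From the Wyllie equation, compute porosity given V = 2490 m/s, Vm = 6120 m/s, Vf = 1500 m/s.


1/V - 1/Vm = 1/2490 - 1/6120 = 0.00023821
1/Vf - 1/Vm = 1/1500 - 1/6120 = 0.00050327
phi = 0.00023821 / 0.00050327 = 0.4733

0.4733


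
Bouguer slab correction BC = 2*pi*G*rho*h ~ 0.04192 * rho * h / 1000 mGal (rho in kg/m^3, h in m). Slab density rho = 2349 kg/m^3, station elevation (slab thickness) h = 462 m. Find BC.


BC = 0.04192 * rho * h / 1000
= 0.04192 * 2349 * 462 / 1000
= 45.4932 mGal

45.4932


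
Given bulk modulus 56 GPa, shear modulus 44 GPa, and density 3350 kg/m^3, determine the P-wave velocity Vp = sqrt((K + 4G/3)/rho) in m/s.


First compute the effective modulus:
K + 4G/3 = 56e9 + 4*44e9/3 = 114666666666.67 Pa
Then divide by density:
114666666666.67 / 3350 = 34228855.7214 Pa/(kg/m^3)
Take the square root:
Vp = sqrt(34228855.7214) = 5850.54 m/s

5850.54


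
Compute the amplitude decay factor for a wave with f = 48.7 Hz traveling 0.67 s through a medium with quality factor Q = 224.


pi*f*t/Q = pi*48.7*0.67/224 = 0.457621
A/A0 = exp(-0.457621) = 0.632787

0.632787


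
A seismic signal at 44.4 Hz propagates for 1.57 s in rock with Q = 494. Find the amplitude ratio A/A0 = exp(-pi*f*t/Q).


pi*f*t/Q = pi*44.4*1.57/494 = 0.443308
A/A0 = exp(-0.443308) = 0.641909

0.641909


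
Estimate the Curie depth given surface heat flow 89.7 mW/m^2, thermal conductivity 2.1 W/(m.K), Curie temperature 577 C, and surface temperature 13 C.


T_Curie - T_surf = 577 - 13 = 564 C
Convert q to W/m^2: 89.7 mW/m^2 = 0.0897 W/m^2
d = 564 * 2.1 / 0.0897 = 13204.01 m

13204.01


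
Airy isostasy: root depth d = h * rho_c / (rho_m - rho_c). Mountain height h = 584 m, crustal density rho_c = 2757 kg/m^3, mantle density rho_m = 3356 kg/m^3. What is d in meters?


rho_m - rho_c = 3356 - 2757 = 599
d = 584 * 2757 / 599
= 1610088 / 599
= 2687.96 m

2687.96


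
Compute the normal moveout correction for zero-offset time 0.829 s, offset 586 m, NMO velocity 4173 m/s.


x/Vnmo = 586/4173 = 0.140427
(x/Vnmo)^2 = 0.01972
t0^2 = 0.687241
sqrt(0.687241 + 0.01972) = 0.84081
dt = 0.84081 - 0.829 = 0.01181

0.01181


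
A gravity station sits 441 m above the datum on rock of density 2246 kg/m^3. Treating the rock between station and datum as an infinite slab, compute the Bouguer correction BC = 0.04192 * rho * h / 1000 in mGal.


BC = 0.04192 * rho * h / 1000
= 0.04192 * 2246 * 441 / 1000
= 41.5212 mGal

41.5212


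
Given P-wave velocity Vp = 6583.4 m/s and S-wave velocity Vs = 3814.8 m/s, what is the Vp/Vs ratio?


Vp/Vs = 6583.4 / 3814.8
= 1.7258

1.7258


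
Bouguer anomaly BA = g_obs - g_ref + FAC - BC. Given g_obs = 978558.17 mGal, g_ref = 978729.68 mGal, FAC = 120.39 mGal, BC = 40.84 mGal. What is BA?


BA = g_obs - g_ref + FAC - BC
= 978558.17 - 978729.68 + 120.39 - 40.84
= -91.96 mGal

-91.96


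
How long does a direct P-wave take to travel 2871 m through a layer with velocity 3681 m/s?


t = x / V
= 2871 / 3681
= 0.78 s

0.78


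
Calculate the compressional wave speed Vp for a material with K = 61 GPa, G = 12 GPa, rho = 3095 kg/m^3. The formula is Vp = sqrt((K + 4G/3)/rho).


First compute the effective modulus:
K + 4G/3 = 61e9 + 4*12e9/3 = 77000000000.0 Pa
Then divide by density:
77000000000.0 / 3095 = 24878836.8336 Pa/(kg/m^3)
Take the square root:
Vp = sqrt(24878836.8336) = 4987.87 m/s

4987.87


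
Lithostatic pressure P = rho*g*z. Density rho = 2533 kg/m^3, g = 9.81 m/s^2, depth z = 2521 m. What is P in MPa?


P = rho * g * z / 1e6
= 2533 * 9.81 * 2521 / 1e6
= 62643648.33 / 1e6
= 62.6436 MPa

62.6436


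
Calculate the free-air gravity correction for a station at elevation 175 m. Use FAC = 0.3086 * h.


FAC = 0.3086 * h
= 0.3086 * 175
= 54.005 mGal

54.005


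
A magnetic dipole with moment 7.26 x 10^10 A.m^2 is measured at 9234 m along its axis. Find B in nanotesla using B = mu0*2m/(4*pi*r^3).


m = 7.26 x 10^10 = 72600000000 A.m^2
2m = 145200000000 A.m^2
r^3 = 9234^3 = 787353224904
B = (4pi*10^-7) * 145200000000 / (4*pi * 787353224904) * 1e9
= 182463.70132 / 9894172428554.55 * 1e9
= 18.4415 nT

18.4415


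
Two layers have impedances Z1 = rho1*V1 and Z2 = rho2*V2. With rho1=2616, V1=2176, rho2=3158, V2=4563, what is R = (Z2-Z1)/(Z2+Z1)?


Z1 = 2616 * 2176 = 5692416
Z2 = 3158 * 4563 = 14409954
R = (14409954 - 5692416) / (14409954 + 5692416) = 8717538 / 20102370 = 0.4337

0.4337


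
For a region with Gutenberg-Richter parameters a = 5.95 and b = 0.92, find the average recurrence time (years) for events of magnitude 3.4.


log10(N) = 5.95 - 0.92*3.4 = 2.822
N = 10^2.822 = 663.74307
T = 1/N = 1/663.74307 = 0.0015 years

0.0015


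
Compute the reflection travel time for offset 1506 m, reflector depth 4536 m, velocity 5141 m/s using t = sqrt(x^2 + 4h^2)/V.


x^2 + 4h^2 = 1506^2 + 4*4536^2 = 2268036 + 82301184 = 84569220
sqrt(84569220) = 9196.1525
t = 9196.1525 / 5141 = 1.7888 s

1.7888


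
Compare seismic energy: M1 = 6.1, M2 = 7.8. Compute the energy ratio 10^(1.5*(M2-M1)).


M2 - M1 = 7.8 - 6.1 = 1.7
1.5 * 1.7 = 2.55
ratio = 10^2.55 = 354.81

354.81


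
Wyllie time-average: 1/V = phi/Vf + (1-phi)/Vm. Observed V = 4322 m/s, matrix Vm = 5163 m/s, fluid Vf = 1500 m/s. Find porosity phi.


1/V - 1/Vm = 1/4322 - 1/5163 = 3.769e-05
1/Vf - 1/Vm = 1/1500 - 1/5163 = 0.00047298
phi = 3.769e-05 / 0.00047298 = 0.0797

0.0797


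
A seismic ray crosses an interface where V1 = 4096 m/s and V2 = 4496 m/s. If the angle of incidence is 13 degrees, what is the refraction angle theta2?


sin(theta1) = sin(13 deg) = 0.224951
sin(theta2) = V2/V1 * sin(theta1) = 4496/4096 * 0.224951 = 0.246919
theta2 = arcsin(0.246919) = 14.2953 degrees

14.2953


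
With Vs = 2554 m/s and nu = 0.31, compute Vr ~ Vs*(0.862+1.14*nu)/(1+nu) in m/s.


Numerator factor = 0.862 + 1.14*0.31 = 1.2154
Denominator = 1 + 0.31 = 1.31
Vr = 2554 * 1.2154 / 1.31 = 2369.57 m/s

2369.57


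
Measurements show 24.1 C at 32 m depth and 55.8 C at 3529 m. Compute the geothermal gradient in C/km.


dT = 55.8 - 24.1 = 31.7 C
dz = 3529 - 32 = 3497 m
gradient = dT/dz * 1000 = 31.7/3497 * 1000 = 9.0649 C/km

9.0649


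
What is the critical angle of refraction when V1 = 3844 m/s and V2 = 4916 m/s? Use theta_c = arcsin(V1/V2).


V1/V2 = 3844/4916 = 0.781937
theta_c = arcsin(0.781937) = 51.4382 degrees

51.4382


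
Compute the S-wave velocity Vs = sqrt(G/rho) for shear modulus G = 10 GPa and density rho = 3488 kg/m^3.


Convert G to Pa: G = 10e9 Pa
Compute G/rho = 10e9 / 3488 = 2866972.4771
Vs = sqrt(2866972.4771) = 1693.21 m/s

1693.21


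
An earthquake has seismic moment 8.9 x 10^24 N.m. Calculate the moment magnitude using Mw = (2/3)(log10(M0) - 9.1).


log10(M0) = log10(8.9 x 10^24) = 24.9494
Mw = 2/3 * (24.9494 - 9.1)
= 2/3 * 15.8494
= 10.57

10.57


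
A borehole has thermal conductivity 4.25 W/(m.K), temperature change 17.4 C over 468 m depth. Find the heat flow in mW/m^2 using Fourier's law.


q = k * dT / dz * 1000
= 4.25 * 17.4 / 468 * 1000
= 0.158013 * 1000
= 158.0128 mW/m^2

158.0128


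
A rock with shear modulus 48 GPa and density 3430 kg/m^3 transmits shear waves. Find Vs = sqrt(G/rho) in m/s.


Convert G to Pa: G = 48e9 Pa
Compute G/rho = 48e9 / 3430 = 13994169.0962
Vs = sqrt(13994169.0962) = 3740.88 m/s

3740.88


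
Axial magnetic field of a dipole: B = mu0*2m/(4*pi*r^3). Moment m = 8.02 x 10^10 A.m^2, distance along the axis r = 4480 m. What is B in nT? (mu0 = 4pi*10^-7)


m = 8.02 x 10^10 = 80200000000 A.m^2
2m = 160400000000 A.m^2
r^3 = 4480^3 = 89915392000
B = (4pi*10^-7) * 160400000000 / (4*pi * 89915392000) * 1e9
= 201564.584654 / 1129910139807.39 * 1e9
= 178.3899 nT

178.3899


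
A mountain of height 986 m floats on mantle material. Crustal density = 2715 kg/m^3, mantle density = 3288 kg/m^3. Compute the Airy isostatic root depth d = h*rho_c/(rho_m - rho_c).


rho_m - rho_c = 3288 - 2715 = 573
d = 986 * 2715 / 573
= 2676990 / 573
= 4671.88 m

4671.88


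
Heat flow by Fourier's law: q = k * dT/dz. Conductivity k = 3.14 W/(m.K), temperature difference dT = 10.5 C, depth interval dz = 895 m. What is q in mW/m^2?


q = k * dT / dz * 1000
= 3.14 * 10.5 / 895 * 1000
= 0.036838 * 1000
= 36.838 mW/m^2

36.838


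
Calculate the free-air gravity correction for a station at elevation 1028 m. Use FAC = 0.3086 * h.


FAC = 0.3086 * h
= 0.3086 * 1028
= 317.2408 mGal

317.2408


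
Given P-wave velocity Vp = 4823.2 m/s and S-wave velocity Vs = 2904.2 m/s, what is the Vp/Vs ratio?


Vp/Vs = 4823.2 / 2904.2
= 1.6608

1.6608


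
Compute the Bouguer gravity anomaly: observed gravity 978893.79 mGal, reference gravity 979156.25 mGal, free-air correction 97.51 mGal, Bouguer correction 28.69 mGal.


BA = g_obs - g_ref + FAC - BC
= 978893.79 - 979156.25 + 97.51 - 28.69
= -193.64 mGal

-193.64


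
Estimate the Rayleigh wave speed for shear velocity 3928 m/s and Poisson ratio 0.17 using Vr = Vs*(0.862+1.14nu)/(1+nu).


Numerator factor = 0.862 + 1.14*0.17 = 1.0558
Denominator = 1 + 0.17 = 1.17
Vr = 3928 * 1.0558 / 1.17 = 3544.6 m/s

3544.6


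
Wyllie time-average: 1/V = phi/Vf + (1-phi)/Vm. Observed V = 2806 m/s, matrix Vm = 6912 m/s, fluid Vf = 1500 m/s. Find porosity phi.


1/V - 1/Vm = 1/2806 - 1/6912 = 0.0002117
1/Vf - 1/Vm = 1/1500 - 1/6912 = 0.00052199
phi = 0.0002117 / 0.00052199 = 0.4056

0.4056


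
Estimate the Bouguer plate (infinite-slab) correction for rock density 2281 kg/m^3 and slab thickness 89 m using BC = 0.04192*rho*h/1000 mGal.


BC = 0.04192 * rho * h / 1000
= 0.04192 * 2281 * 89 / 1000
= 8.5101 mGal

8.5101


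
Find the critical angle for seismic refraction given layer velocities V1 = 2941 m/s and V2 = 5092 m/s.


V1/V2 = 2941/5092 = 0.577573
theta_c = arcsin(0.577573) = 35.28 degrees

35.28


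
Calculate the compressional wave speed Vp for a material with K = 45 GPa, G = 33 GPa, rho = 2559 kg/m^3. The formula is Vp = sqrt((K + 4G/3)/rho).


First compute the effective modulus:
K + 4G/3 = 45e9 + 4*33e9/3 = 89000000000.0 Pa
Then divide by density:
89000000000.0 / 2559 = 34779210.6292 Pa/(kg/m^3)
Take the square root:
Vp = sqrt(34779210.6292) = 5897.39 m/s

5897.39


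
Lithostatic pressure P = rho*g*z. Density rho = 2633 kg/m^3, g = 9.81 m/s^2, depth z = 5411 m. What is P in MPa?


P = rho * g * z / 1e6
= 2633 * 9.81 * 5411 / 1e6
= 139764669.03 / 1e6
= 139.7647 MPa

139.7647


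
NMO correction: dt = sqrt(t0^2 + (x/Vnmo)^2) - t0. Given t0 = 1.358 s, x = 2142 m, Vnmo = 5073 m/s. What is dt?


x/Vnmo = 2142/5073 = 0.422235
(x/Vnmo)^2 = 0.178283
t0^2 = 1.844164
sqrt(1.844164 + 0.178283) = 1.422128
dt = 1.422128 - 1.358 = 0.064128

0.064128


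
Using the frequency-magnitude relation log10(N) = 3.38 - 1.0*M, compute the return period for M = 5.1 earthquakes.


log10(N) = 3.38 - 1.0*5.1 = -1.72
N = 10^-1.72 = 0.019055
T = 1/N = 1/0.019055 = 52.4807 years

52.4807


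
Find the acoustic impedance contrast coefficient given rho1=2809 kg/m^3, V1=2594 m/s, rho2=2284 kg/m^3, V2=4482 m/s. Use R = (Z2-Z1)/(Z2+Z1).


Z1 = 2809 * 2594 = 7286546
Z2 = 2284 * 4482 = 10236888
R = (10236888 - 7286546) / (10236888 + 7286546) = 2950342 / 17523434 = 0.1684

0.1684


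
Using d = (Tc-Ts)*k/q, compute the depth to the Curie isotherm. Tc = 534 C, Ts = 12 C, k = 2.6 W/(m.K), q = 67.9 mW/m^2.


T_Curie - T_surf = 534 - 12 = 522 C
Convert q to W/m^2: 67.9 mW/m^2 = 0.0679 W/m^2
d = 522 * 2.6 / 0.0679 = 19988.22 m

19988.22


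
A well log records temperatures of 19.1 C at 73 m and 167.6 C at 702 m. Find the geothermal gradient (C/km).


dT = 167.6 - 19.1 = 148.5 C
dz = 702 - 73 = 629 m
gradient = dT/dz * 1000 = 148.5/629 * 1000 = 236.089 C/km

236.089


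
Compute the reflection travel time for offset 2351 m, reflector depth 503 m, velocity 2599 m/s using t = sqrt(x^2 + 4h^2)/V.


x^2 + 4h^2 = 2351^2 + 4*503^2 = 5527201 + 1012036 = 6539237
sqrt(6539237) = 2557.1932
t = 2557.1932 / 2599 = 0.9839 s

0.9839


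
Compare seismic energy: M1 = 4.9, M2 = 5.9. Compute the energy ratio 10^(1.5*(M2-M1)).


M2 - M1 = 5.9 - 4.9 = 1.0
1.5 * 1.0 = 1.5
ratio = 10^1.5 = 31.62

31.62


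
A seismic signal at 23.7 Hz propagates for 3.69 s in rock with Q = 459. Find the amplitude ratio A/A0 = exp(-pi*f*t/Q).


pi*f*t/Q = pi*23.7*3.69/459 = 0.598566
A/A0 = exp(-0.598566) = 0.549599

0.549599


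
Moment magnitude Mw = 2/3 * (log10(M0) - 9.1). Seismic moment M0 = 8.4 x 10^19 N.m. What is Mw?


log10(M0) = log10(8.4 x 10^19) = 19.9243
Mw = 2/3 * (19.9243 - 9.1)
= 2/3 * 10.8243
= 7.22

7.22


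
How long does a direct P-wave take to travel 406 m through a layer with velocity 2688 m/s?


t = x / V
= 406 / 2688
= 0.151 s

0.151


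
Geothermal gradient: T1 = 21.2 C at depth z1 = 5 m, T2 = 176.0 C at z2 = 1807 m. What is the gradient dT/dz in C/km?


dT = 176.0 - 21.2 = 154.8 C
dz = 1807 - 5 = 1802 m
gradient = dT/dz * 1000 = 154.8/1802 * 1000 = 85.9046 C/km

85.9046


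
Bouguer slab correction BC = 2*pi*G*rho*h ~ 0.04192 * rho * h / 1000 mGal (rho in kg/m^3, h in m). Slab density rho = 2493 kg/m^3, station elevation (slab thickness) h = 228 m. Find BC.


BC = 0.04192 * rho * h / 1000
= 0.04192 * 2493 * 228 / 1000
= 23.8275 mGal

23.8275


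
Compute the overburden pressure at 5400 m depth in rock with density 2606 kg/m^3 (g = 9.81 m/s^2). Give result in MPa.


P = rho * g * z / 1e6
= 2606 * 9.81 * 5400 / 1e6
= 138050244.0 / 1e6
= 138.0502 MPa

138.0502


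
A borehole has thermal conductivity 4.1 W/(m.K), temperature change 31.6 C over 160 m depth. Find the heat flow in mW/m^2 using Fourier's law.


q = k * dT / dz * 1000
= 4.1 * 31.6 / 160 * 1000
= 0.80975 * 1000
= 809.75 mW/m^2

809.75


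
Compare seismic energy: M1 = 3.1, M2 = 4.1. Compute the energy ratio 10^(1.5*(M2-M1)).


M2 - M1 = 4.1 - 3.1 = 1.0
1.5 * 1.0 = 1.5
ratio = 10^1.5 = 31.62

31.62


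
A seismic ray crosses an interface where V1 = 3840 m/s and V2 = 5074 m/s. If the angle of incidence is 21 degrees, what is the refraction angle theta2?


sin(theta1) = sin(21 deg) = 0.358368
sin(theta2) = V2/V1 * sin(theta1) = 5074/3840 * 0.358368 = 0.473531
theta2 = arcsin(0.473531) = 28.2637 degrees

28.2637


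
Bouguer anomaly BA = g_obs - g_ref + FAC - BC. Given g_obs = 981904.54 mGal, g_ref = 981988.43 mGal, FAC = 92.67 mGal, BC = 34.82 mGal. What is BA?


BA = g_obs - g_ref + FAC - BC
= 981904.54 - 981988.43 + 92.67 - 34.82
= -26.04 mGal

-26.04


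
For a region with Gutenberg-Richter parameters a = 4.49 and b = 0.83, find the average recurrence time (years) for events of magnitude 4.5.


log10(N) = 4.49 - 0.83*4.5 = 0.755
N = 10^0.755 = 5.688529
T = 1/N = 1/5.688529 = 0.1758 years

0.1758


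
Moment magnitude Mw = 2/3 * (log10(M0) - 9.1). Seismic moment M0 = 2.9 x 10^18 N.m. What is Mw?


log10(M0) = log10(2.9 x 10^18) = 18.4624
Mw = 2/3 * (18.4624 - 9.1)
= 2/3 * 9.3624
= 6.24

6.24


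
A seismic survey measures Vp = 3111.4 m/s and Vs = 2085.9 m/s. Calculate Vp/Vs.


Vp/Vs = 3111.4 / 2085.9
= 1.4916

1.4916
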